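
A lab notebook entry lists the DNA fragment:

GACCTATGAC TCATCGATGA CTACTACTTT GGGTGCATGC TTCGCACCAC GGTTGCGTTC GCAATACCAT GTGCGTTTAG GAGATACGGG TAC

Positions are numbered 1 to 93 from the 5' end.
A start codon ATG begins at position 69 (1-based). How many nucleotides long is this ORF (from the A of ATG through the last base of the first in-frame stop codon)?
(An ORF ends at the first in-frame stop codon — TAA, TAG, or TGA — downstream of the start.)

Codons from position 69: ATG (69–71), TGC (72–74), GTT (75–77), TAG (78–80).
TAG is the first in-frame stop; ORF spans 69–80, 12 nucleotides.

12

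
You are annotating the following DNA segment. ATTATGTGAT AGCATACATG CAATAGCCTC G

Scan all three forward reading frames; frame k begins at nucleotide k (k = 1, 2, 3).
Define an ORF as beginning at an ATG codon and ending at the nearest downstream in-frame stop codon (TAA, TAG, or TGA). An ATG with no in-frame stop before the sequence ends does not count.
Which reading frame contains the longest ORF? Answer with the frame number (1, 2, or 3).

3

Frame 1: ATT ATG TGA TAG CAT ACA TGC AAT AGC CTC — ATG at 4, stop TGA at 7 → 6 nt.
Frame 2: TTA TGT GAT AGC ATA CAT GCA ATA GCC TCG — no ATG→stop ORF.
Frame 3: TAT GTG ATA GCA TAC ATG CAA TAG CCT — ATG at 18, stop TAG at 24 → 9 nt.
Longest ORF is 9 nt in frame 3 (positions 18–26).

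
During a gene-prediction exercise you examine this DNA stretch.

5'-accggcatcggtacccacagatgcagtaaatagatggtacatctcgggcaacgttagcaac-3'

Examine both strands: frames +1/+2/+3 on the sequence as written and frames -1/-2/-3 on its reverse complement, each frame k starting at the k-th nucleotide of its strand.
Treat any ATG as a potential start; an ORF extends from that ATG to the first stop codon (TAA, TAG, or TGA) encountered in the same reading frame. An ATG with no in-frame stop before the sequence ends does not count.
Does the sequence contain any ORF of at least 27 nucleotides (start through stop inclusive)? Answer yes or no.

no

Reverse complement (5'→3'): GTTGCTAACGTTGCCCGAGATGTACCATCTATTTACTGCATCTGTGGGTACCGATGCCGGT
Frame +1: ACC GGC ATC GGT ACC CAC AGA TGC AGT AAA TAG ATG GTA CAT CTC GGG CAA CGT TAG CAA — ATG at 34, stop TAG at 55 → 24 nt.
Frame +2: CCG GCA TCG GTA CCC ACA GAT GCA GTA AAT AGA TGG TAC ATC TCG GGC AAC GTT AGC AAC — no ATG→stop ORF.
Frame +3: CGG CAT CGG TAC CCA CAG ATG CAG TAA ATA GAT GGT ACA TCT CGG GCA ACG TTA GCA — ATG at 21, stop TAA at 27 → 9 nt.
Frame -1: GTT GCT AAC GTT GCC CGA GAT GTA CCA TCT ATT TAC TGC ATC TGT GGG TAC CGA TGC CGG — no ATG→stop ORF.
Frame -2: TTG CTA ACG TTG CCC GAG ATG TAC CAT CTA TTT ACT GCA TCT GTG GGT ACC GAT GCC GGT — no ATG→stop ORF.
Frame -3: TGC TAA CGT TGC CCG AGA TGT ACC ATC TAT TTA CTG CAT CTG TGG GTA CCG ATG CCG — no ATG→stop ORF.
Largest ORF found is 24 nucleotides < 27, so no.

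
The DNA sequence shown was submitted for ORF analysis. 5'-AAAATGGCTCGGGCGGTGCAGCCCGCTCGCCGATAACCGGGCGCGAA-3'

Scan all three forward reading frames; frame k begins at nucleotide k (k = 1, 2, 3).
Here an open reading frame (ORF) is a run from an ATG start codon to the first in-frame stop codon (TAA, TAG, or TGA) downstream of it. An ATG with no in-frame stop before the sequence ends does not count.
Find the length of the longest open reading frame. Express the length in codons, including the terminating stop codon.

11

Frame 1: AAA ATG GCT CGG GCG GTG CAG CCC GCT CGC CGA TAA CCG GGC GCG — ATG at 4, stop TAA at 34 → 33 nt.
Frame 2: AAA TGG CTC GGG CGG TGC AGC CCG CTC GCC GAT AAC CGG GCG CGA — no ATG→stop ORF.
Frame 3: AAT GGC TCG GGC GGT GCA GCC CGC TCG CCG ATA ACC GGG CGC GAA — no ATG→stop ORF.
Longest: frame 1, positions 4–36, 33 nt = 11 codons = 10 aa. → 11 codons.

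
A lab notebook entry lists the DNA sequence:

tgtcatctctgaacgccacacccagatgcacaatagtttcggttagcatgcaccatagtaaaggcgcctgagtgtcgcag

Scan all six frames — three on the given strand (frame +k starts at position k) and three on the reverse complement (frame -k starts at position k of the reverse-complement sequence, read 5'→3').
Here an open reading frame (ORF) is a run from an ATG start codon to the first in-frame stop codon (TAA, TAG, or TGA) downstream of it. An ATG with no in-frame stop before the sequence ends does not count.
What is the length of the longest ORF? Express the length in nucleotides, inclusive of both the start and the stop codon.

54

Reverse complement (5'→3'): CTGCGACACTCAGGCGCCTTTACTATGGTGCATGCTAACCGAAACTATTGTGCATCTGGGTGTGGCGTTCAGAGATGACA
Frame +1: TGT CAT CTC TGA ACG CCA CAC CCA GAT GCA CAA TAG TTT CGG TTA GCA TGC ACC ATA GTA AAG GCG CCT GAG TGT CGC — no ATG→stop ORF.
Frame +2: GTC ATC TCT GAA CGC CAC ACC CAG ATG CAC AAT AGT TTC GGT TAG CAT GCA CCA TAG TAA AGG CGC CTG AGT GTC GCA — ATG at 26, stop TAG at 44 → 21 nt.
Frame +3: TCA TCT CTG AAC GCC ACA CCC AGA TGC ACA ATA GTT TCG GTT AGC ATG CAC CAT AGT AAA GGC GCC TGA GTG TCG CAG — ATG at 48, stop TGA at 69 → 24 nt.
Frame -1: CTG CGA CAC TCA GGC GCC TTT ACT ATG GTG CAT GCT AAC CGA AAC TAT TGT GCA TCT GGG TGT GGC GTT CAG AGA TGA — ATG at 25, stop TGA at 76 → 54 nt.
Frame -2: TGC GAC ACT CAG GCG CCT TTA CTA TGG TGC ATG CTA ACC GAA ACT ATT GTG CAT CTG GGT GTG GCG TTC AGA GAT GAC — no ATG→stop ORF.
Frame -3: GCG ACA CTC AGG CGC CTT TAC TAT GGT GCA TGC TAA CCG AAA CTA TTG TGC ATC TGG GTG TGG CGT TCA GAG ATG ACA — no ATG→stop ORF.
Longest: frame -1, positions 25–78, 54 nt = 18 codons = 17 aa. → 54 nucleotides.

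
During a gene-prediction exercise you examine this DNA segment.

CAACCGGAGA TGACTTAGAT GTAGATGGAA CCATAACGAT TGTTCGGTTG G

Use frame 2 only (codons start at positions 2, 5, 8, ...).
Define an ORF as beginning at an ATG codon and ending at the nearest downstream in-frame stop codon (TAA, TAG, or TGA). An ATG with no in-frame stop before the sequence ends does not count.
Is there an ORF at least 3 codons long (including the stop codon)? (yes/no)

Frame 2: AAC CGG AGA TGA CTT AGA TGT AGA TGG AAC CAT AAC GAT TGT TCG GTT — no ATG→stop ORF.
Largest ORF found is 0 codons < 3, so no.

no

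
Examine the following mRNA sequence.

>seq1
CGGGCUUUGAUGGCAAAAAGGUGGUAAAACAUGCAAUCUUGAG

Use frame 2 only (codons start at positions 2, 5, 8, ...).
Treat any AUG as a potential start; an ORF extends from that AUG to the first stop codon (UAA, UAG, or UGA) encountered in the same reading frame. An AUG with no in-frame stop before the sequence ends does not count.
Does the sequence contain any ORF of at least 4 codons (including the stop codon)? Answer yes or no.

no

Frame 2: GGG CUU UGA UGG CAA AAA GGU GGU AAA ACA UGC AAU CUU GAG — no AUG→stop ORF.
Largest ORF found is 0 codons < 4, so no.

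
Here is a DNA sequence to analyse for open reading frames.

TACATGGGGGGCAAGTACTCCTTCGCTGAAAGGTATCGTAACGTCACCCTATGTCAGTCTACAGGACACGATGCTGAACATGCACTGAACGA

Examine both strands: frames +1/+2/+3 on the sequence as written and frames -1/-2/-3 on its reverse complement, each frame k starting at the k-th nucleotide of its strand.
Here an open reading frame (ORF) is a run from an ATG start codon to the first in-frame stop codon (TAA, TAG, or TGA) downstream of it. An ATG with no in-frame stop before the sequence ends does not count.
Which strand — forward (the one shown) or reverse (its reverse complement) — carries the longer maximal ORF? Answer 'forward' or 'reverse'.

reverse

Reverse complement (5'→3'): TCGTTCAGTGCATGTTCAGCATCGTGTCCTGTAGACTGACATAGGGTGACGTTACGATACCTTTCAGCGAAGGAGTACTTGCCCCCCATGTA
Frame +1: TAC ATG GGG GGC AAG TAC TCC TTC GCT GAA AGG TAT CGT AAC GTC ACC CTA TGT CAG TCT ACA GGA CAC GAT GCT GAA CAT GCA CTG AAC — no ATG→stop ORF.
Frame +2: ACA TGG GGG GCA AGT ACT CCT TCG CTG AAA GGT ATC GTA ACG TCA CCC TAT GTC AGT CTA CAG GAC ACG ATG CTG AAC ATG CAC TGA ACG — ATG at 71, stop TGA at 86 → 18 nt; ATG at 80, stop TGA at 86 → 9 nt.
Frame +3: CAT GGG GGG CAA GTA CTC CTT CGC TGA AAG GTA TCG TAA CGT CAC CCT ATG TCA GTC TAC AGG ACA CGA TGC TGA ACA TGC ACT GAA CGA — ATG at 51, stop TGA at 75 → 27 nt.
Frame -1: TCG TTC AGT GCA TGT TCA GCA TCG TGT CCT GTA GAC TGA CAT AGG GTG ACG TTA CGA TAC CTT TCA GCG AAG GAG TAC TTG CCC CCC ATG — no ATG→stop ORF.
Frame -2: CGT TCA GTG CAT GTT CAG CAT CGT GTC CTG TAG ACT GAC ATA GGG TGA CGT TAC GAT ACC TTT CAG CGA AGG AGT ACT TGC CCC CCA TGT — no ATG→stop ORF.
Frame -3: GTT CAG TGC ATG TTC AGC ATC GTG TCC TGT AGA CTG ACA TAG GGT GAC GTT ACG ATA CCT TTC AGC GAA GGA GTA CTT GCC CCC CAT GTA — ATG at 12, stop TAG at 42 → 33 nt.
Forward-strand max 27 nt; reverse-strand max 33 nt. The reverse strand has the longer ORF.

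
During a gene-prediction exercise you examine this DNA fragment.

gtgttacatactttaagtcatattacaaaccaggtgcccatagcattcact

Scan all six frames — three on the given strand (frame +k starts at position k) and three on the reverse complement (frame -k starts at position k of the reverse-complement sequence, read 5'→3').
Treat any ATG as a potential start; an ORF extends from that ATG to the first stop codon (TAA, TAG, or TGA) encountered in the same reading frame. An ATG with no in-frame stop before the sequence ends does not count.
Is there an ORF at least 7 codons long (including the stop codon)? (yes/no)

Reverse complement (5'→3'): AGTGAATGCTATGGGCACCTGGTTTGTAATATGACTTAAAGTATGTAACAC
Frame +1: GTG TTA CAT ACT TTA AGT CAT ATT ACA AAC CAG GTG CCC ATA GCA TTC ACT — no ATG→stop ORF.
Frame +2: TGT TAC ATA CTT TAA GTC ATA TTA CAA ACC AGG TGC CCA TAG CAT TCA — no ATG→stop ORF.
Frame +3: GTT ACA TAC TTT AAG TCA TAT TAC AAA CCA GGT GCC CAT AGC ATT CAC — no ATG→stop ORF.
Frame -1: AGT GAA TGC TAT GGG CAC CTG GTT TGT AAT ATG ACT TAA AGT ATG TAA CAC — ATG at 31, stop TAA at 37 → 9 nt; ATG at 43, stop TAA at 46 → 6 nt.
Frame -2: GTG AAT GCT ATG GGC ACC TGG TTT GTA ATA TGA CTT AAA GTA TGT AAC — ATG at 11, stop TGA at 32 → 24 nt.
Frame -3: TGA ATG CTA TGG GCA CCT GGT TTG TAA TAT GAC TTA AAG TAT GTA ACA — ATG at 6, stop TAA at 27 → 24 nt.
Frame -2 has an ORF of 8 codons (positions 11–34) ≥ 7, so yes.

yes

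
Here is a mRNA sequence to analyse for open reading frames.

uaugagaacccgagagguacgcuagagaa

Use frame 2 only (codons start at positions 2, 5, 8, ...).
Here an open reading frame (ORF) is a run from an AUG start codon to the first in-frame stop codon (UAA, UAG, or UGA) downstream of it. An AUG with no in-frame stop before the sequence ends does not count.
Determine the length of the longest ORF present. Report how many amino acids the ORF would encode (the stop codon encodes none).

Frame 2: AUG AGA ACC CGA GAG GUA CGC UAG AGA — AUG at 2, stop UAG at 23 → 24 nt.
Longest: frame 2, positions 2–25, 24 nt = 8 codons = 7 aa. → 7 amino acids.

7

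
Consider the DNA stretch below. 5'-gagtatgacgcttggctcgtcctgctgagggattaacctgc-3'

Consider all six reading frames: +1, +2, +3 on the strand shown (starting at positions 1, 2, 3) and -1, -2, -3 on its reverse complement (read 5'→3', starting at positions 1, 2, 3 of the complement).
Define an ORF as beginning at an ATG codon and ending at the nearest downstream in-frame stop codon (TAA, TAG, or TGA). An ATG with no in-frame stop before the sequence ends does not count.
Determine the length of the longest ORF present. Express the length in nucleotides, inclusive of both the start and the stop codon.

Reverse complement (5'→3'): GCAGGTTAATCCCTCAGCAGGACGAGCCAAGCGTCATACTC
Frame +1: GAG TAT GAC GCT TGG CTC GTC CTG CTG AGG GAT TAA CCT — no ATG→stop ORF.
Frame +2: AGT ATG ACG CTT GGC TCG TCC TGC TGA GGG ATT AAC CTG — ATG at 5, stop TGA at 26 → 24 nt.
Frame +3: GTA TGA CGC TTG GCT CGT CCT GCT GAG GGA TTA ACC TGC — no ATG→stop ORF.
Frame -1: GCA GGT TAA TCC CTC AGC AGG ACG AGC CAA GCG TCA TAC — no ATG→stop ORF.
Frame -2: CAG GTT AAT CCC TCA GCA GGA CGA GCC AAG CGT CAT ACT — no ATG→stop ORF.
Frame -3: AGG TTA ATC CCT CAG CAG GAC GAG CCA AGC GTC ATA CTC — no ATG→stop ORF.
Longest: frame +2, positions 5–28, 24 nt = 8 codons = 7 aa. → 24 nucleotides.

24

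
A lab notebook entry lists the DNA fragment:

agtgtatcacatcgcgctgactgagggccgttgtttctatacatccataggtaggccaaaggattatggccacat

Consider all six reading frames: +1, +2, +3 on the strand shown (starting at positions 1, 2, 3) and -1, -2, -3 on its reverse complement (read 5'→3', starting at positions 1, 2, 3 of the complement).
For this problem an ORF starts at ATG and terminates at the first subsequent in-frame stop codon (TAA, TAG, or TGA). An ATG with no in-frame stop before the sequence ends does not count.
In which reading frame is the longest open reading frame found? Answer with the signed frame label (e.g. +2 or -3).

-1

Reverse complement (5'→3'): ATGTGGCCATAATCCTTTGGCCTACCTATGGATGTATAGAAACAACGGCCCTCAGTCAGCGCGATGTGATACACT
Frame +1: AGT GTA TCA CAT CGC GCT GAC TGA GGG CCG TTG TTT CTA TAC ATC CAT AGG TAG GCC AAA GGA TTA TGG CCA CAT — no ATG→stop ORF.
Frame +2: GTG TAT CAC ATC GCG CTG ACT GAG GGC CGT TGT TTC TAT ACA TCC ATA GGT AGG CCA AAG GAT TAT GGC CAC — no ATG→stop ORF.
Frame +3: TGT ATC ACA TCG CGC TGA CTG AGG GCC GTT GTT TCT ATA CAT CCA TAG GTA GGC CAA AGG ATT ATG GCC ACA — no ATG→stop ORF.
Frame -1: ATG TGG CCA TAA TCC TTT GGC CTA CCT ATG GAT GTA TAG AAA CAA CGG CCC TCA GTC AGC GCG ATG TGA TAC ACT — ATG at 1, stop TAA at 10 → 12 nt; ATG at 28, stop TAG at 37 → 12 nt; ATG at 64, stop TGA at 67 → 6 nt.
Frame -2: TGT GGC CAT AAT CCT TTG GCC TAC CTA TGG ATG TAT AGA AAC AAC GGC CCT CAG TCA GCG CGA TGT GAT ACA — no ATG→stop ORF.
Frame -3: GTG GCC ATA ATC CTT TGG CCT ACC TAT GGA TGT ATA GAA ACA ACG GCC CTC AGT CAG CGC GAT GTG ATA CAC — no ATG→stop ORF.
Longest ORF is 12 nt in frame -1 (positions 1–12).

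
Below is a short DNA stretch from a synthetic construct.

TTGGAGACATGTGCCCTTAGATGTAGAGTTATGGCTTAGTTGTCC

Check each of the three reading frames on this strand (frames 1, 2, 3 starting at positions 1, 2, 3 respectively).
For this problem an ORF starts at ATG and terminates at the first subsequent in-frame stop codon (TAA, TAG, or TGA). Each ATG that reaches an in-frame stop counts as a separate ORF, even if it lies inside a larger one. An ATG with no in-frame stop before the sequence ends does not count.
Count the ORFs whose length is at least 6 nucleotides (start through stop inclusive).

3

Frame 1: TTG GAG ACA TGT GCC CTT AGA TGT AGA GTT ATG GCT TAG TTG TCC — ATG at 31, stop TAG at 37 → 9 nt.
Frame 2: TGG AGA CAT GTG CCC TTA GAT GTA GAG TTA TGG CTT AGT TGT — no ATG→stop ORF.
Frame 3: GGA GAC ATG TGC CCT TAG ATG TAG AGT TAT GGC TTA GTT GTC — ATG at 9, stop TAG at 18 → 12 nt; ATG at 21, stop TAG at 24 → 6 nt.
ORFs ≥ 6 nucleotides: frame 1 31–39 (9 nucleotides), frame 3 9–20 (12 nucleotides), frame 3 21–26 (6 nucleotides). Count = 3.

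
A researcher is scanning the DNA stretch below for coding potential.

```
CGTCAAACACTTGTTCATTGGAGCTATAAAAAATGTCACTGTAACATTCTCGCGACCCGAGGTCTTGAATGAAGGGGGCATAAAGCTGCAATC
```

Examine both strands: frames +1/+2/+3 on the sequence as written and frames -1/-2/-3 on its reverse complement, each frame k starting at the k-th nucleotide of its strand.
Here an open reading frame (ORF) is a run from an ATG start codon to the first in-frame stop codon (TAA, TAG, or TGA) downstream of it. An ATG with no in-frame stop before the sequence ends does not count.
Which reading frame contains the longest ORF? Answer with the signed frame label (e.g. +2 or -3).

Reverse complement (5'→3'): GATTGCAGCTTTATGCCCCCTTCATTCAAGACCTCGGGTCGCGAGAATGTTACAGTGACATTTTTTATAGCTCCAATGAACAAGTGTTTGACG
Frame +1: CGT CAA ACA CTT GTT CAT TGG AGC TAT AAA AAA TGT CAC TGT AAC ATT CTC GCG ACC CGA GGT CTT GAA TGA AGG GGG CAT AAA GCT GCA ATC — no ATG→stop ORF.
Frame +2: GTC AAA CAC TTG TTC ATT GGA GCT ATA AAA AAT GTC ACT GTA ACA TTC TCG CGA CCC GAG GTC TTG AAT GAA GGG GGC ATA AAG CTG CAA — no ATG→stop ORF.
Frame +3: TCA AAC ACT TGT TCA TTG GAG CTA TAA AAA ATG TCA CTG TAA CAT TCT CGC GAC CCG AGG TCT TGA ATG AAG GGG GCA TAA AGC TGC AAT — ATG at 33, stop TAA at 42 → 12 nt; ATG at 69, stop TAA at 81 → 15 nt.
Frame -1: GAT TGC AGC TTT ATG CCC CCT TCA TTC AAG ACC TCG GGT CGC GAG AAT GTT ACA GTG ACA TTT TTT ATA GCT CCA ATG AAC AAG TGT TTG ACG — no ATG→stop ORF.
Frame -2: ATT GCA GCT TTA TGC CCC CTT CAT TCA AGA CCT CGG GTC GCG AGA ATG TTA CAG TGA CAT TTT TTA TAG CTC CAA TGA ACA AGT GTT TGA — ATG at 47, stop TGA at 56 → 12 nt.
Frame -3: TTG CAG CTT TAT GCC CCC TTC ATT CAA GAC CTC GGG TCG CGA GAA TGT TAC AGT GAC ATT TTT TAT AGC TCC AAT GAA CAA GTG TTT GAC — no ATG→stop ORF.
Longest ORF is 15 nt in frame +3 (positions 69–83).

+3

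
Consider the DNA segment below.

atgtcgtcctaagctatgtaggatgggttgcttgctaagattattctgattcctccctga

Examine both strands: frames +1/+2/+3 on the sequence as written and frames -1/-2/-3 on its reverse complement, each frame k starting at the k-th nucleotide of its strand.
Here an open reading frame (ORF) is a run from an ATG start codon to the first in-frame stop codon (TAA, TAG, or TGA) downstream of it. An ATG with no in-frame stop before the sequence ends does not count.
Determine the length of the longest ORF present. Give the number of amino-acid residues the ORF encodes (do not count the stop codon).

8

Reverse complement (5'→3'): TCAGGGAGGAATCAGAATAATCTTAGCAAGCAACCCATCCTACATAGCTTAGGACGACAT
Frame +1: ATG TCG TCC TAA GCT ATG TAG GAT GGG TTG CTT GCT AAG ATT ATT CTG ATT CCT CCC TGA — ATG at 1, stop TAA at 10 → 12 nt; ATG at 16, stop TAG at 19 → 6 nt.
Frame +2: TGT CGT CCT AAG CTA TGT AGG ATG GGT TGC TTG CTA AGA TTA TTC TGA TTC CTC CCT — ATG at 23, stop TGA at 47 → 27 nt.
Frame +3: GTC GTC CTA AGC TAT GTA GGA TGG GTT GCT TGC TAA GAT TAT TCT GAT TCC TCC CTG — no ATG→stop ORF.
Frame -1: TCA GGG AGG AAT CAG AAT AAT CTT AGC AAG CAA CCC ATC CTA CAT AGC TTA GGA CGA CAT — no ATG→stop ORF.
Frame -2: CAG GGA GGA ATC AGA ATA ATC TTA GCA AGC AAC CCA TCC TAC ATA GCT TAG GAC GAC — no ATG→stop ORF.
Frame -3: AGG GAG GAA TCA GAA TAA TCT TAG CAA GCA ACC CAT CCT ACA TAG CTT AGG ACG ACA — no ATG→stop ORF.
Longest: frame +2, positions 23–49, 27 nt = 9 codons = 8 aa. → 8 amino acids.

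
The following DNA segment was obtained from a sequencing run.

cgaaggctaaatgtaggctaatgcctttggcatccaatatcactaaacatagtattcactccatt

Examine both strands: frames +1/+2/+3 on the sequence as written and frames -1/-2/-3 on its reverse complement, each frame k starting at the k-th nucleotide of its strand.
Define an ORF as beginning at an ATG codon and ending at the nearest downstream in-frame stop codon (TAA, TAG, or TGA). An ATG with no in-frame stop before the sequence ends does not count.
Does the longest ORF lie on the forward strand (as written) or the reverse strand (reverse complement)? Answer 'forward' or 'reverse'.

Reverse complement (5'→3'): AATGGAGTGAATACTATGTTTAGTGATATTGGATGCCAAAGGCATTAGCCTACATTTAGCCTTCG
Frame +1: CGA AGG CTA AAT GTA GGC TAA TGC CTT TGG CAT CCA ATA TCA CTA AAC ATA GTA TTC ACT CCA — no ATG→stop ORF.
Frame +2: GAA GGC TAA ATG TAG GCT AAT GCC TTT GGC ATC CAA TAT CAC TAA ACA TAG TAT TCA CTC CAT — ATG at 11, stop TAG at 14 → 6 nt.
Frame +3: AAG GCT AAA TGT AGG CTA ATG CCT TTG GCA TCC AAT ATC ACT AAA CAT AGT ATT CAC TCC ATT — no ATG→stop ORF.
Frame -1: AAT GGA GTG AAT ACT ATG TTT AGT GAT ATT GGA TGC CAA AGG CAT TAG CCT ACA TTT AGC CTT — ATG at 16, stop TAG at 46 → 33 nt.
Frame -2: ATG GAG TGA ATA CTA TGT TTA GTG ATA TTG GAT GCC AAA GGC ATT AGC CTA CAT TTA GCC TTC — ATG at 2, stop TGA at 8 → 9 nt.
Frame -3: TGG AGT GAA TAC TAT GTT TAG TGA TAT TGG ATG CCA AAG GCA TTA GCC TAC ATT TAG CCT TCG — ATG at 33, stop TAG at 57 → 27 nt.
Forward-strand max 6 nt; reverse-strand max 33 nt. The reverse strand has the longer ORF.

reverse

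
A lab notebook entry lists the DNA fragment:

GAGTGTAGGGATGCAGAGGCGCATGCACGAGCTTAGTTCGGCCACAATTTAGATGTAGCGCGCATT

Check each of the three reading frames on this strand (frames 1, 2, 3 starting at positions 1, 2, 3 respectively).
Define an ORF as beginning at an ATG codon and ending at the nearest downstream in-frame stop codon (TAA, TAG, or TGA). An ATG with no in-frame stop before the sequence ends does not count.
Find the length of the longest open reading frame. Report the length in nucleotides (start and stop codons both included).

Frame 1: GAG TGT AGG GAT GCA GAG GCG CAT GCA CGA GCT TAG TTC GGC CAC AAT TTA GAT GTA GCG CGC ATT — no ATG→stop ORF.
Frame 2: AGT GTA GGG ATG CAG AGG CGC ATG CAC GAG CTT AGT TCG GCC ACA ATT TAG ATG TAG CGC GCA — ATG at 11, stop TAG at 50 → 42 nt; ATG at 23, stop TAG at 50 → 30 nt; ATG at 53, stop TAG at 56 → 6 nt.
Frame 3: GTG TAG GGA TGC AGA GGC GCA TGC ACG AGC TTA GTT CGG CCA CAA TTT AGA TGT AGC GCG CAT — no ATG→stop ORF.
Longest: frame 2, positions 11–52, 42 nt = 14 codons = 13 aa. → 42 nucleotides.

42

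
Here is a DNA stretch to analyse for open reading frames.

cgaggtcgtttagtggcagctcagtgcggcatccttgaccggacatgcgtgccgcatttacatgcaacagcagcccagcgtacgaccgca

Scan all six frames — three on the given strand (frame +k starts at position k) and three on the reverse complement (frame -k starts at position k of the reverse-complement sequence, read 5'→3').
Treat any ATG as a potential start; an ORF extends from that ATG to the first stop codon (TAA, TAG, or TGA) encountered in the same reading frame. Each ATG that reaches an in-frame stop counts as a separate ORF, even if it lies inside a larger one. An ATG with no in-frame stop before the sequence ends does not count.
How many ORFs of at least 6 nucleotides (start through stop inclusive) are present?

3

Reverse complement (5'→3'): TGCGGTCGTACGCTGGGCTGCTGTTGCATGTAAATGCGGCACGCATGTCCGGTCAAGGATGCCGCACTGAGCTGCCACTAAACGACCTCG
Frame +1: CGA GGT CGT TTA GTG GCA GCT CAG TGC GGC ATC CTT GAC CGG ACA TGC GTG CCG CAT TTA CAT GCA ACA GCA GCC CAG CGT ACG ACC GCA — no ATG→stop ORF.
Frame +2: GAG GTC GTT TAG TGG CAG CTC AGT GCG GCA TCC TTG ACC GGA CAT GCG TGC CGC ATT TAC ATG CAA CAG CAG CCC AGC GTA CGA CCG — no ATG→stop ORF.
Frame +3: AGG TCG TTT AGT GGC AGC TCA GTG CGG CAT CCT TGA CCG GAC ATG CGT GCC GCA TTT ACA TGC AAC AGC AGC CCA GCG TAC GAC CGC — no ATG→stop ORF.
Frame -1: TGC GGT CGT ACG CTG GGC TGC TGT TGC ATG TAA ATG CGG CAC GCA TGT CCG GTC AAG GAT GCC GCA CTG AGC TGC CAC TAA ACG ACC TCG — ATG at 28, stop TAA at 31 → 6 nt; ATG at 34, stop TAA at 79 → 48 nt.
Frame -2: GCG GTC GTA CGC TGG GCT GCT GTT GCA TGT AAA TGC GGC ACG CAT GTC CGG TCA AGG ATG CCG CAC TGA GCT GCC ACT AAA CGA CCT — ATG at 59, stop TGA at 68 → 12 nt.
Frame -3: CGG TCG TAC GCT GGG CTG CTG TTG CAT GTA AAT GCG GCA CGC ATG TCC GGT CAA GGA TGC CGC ACT GAG CTG CCA CTA AAC GAC CTC — no ATG→stop ORF.
ORFs ≥ 6 nucleotides: frame -1 28–33 (6 nucleotides), frame -1 34–81 (48 nucleotides), frame -2 59–70 (12 nucleotides). Count = 3.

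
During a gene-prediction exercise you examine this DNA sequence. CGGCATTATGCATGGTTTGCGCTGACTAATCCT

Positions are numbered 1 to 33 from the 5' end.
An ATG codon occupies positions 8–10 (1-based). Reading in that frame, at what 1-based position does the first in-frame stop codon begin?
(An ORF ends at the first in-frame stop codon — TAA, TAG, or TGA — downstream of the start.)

Codons from position 8: ATG (8–10), CAT (11–13), GGT (14–16), TTG (17–19), CGC (20–22), TGA (23–25).
TGA is a stop codon; it begins at position 23.

23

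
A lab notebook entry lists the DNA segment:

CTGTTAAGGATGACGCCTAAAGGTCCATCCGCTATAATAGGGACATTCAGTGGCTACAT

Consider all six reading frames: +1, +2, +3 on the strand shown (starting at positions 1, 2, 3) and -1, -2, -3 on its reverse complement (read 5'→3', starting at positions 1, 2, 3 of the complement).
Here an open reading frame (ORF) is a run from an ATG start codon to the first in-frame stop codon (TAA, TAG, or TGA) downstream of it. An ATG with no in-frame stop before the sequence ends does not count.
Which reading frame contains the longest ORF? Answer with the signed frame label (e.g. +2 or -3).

Reverse complement (5'→3'): ATGTAGCCACTGAATGTCCCTATTATAGCGGATGGACCTTTAGGCGTCATCCTTAACAG
Frame +1: CTG TTA AGG ATG ACG CCT AAA GGT CCA TCC GCT ATA ATA GGG ACA TTC AGT GGC TAC — no ATG→stop ORF.
Frame +2: TGT TAA GGA TGA CGC CTA AAG GTC CAT CCG CTA TAA TAG GGA CAT TCA GTG GCT ACA — no ATG→stop ORF.
Frame +3: GTT AAG GAT GAC GCC TAA AGG TCC ATC CGC TAT AAT AGG GAC ATT CAG TGG CTA CAT — no ATG→stop ORF.
Frame -1: ATG TAG CCA CTG AAT GTC CCT ATT ATA GCG GAT GGA CCT TTA GGC GTC ATC CTT AAC — ATG at 1, stop TAG at 4 → 6 nt.
Frame -2: TGT AGC CAC TGA ATG TCC CTA TTA TAG CGG ATG GAC CTT TAG GCG TCA TCC TTA ACA — ATG at 14, stop TAG at 26 → 15 nt; ATG at 32, stop TAG at 41 → 12 nt.
Frame -3: GTA GCC ACT GAA TGT CCC TAT TAT AGC GGA TGG ACC TTT AGG CGT CAT CCT TAA CAG — no ATG→stop ORF.
Longest ORF is 15 nt in frame -2 (positions 14–28).

-2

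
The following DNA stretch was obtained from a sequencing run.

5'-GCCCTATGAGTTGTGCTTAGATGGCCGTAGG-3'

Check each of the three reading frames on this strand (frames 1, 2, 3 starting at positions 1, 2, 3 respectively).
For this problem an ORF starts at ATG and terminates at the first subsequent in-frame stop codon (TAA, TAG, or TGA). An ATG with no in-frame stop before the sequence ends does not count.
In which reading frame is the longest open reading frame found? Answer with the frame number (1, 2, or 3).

3

Frame 1: GCC CTA TGA GTT GTG CTT AGA TGG CCG TAG — no ATG→stop ORF.
Frame 2: CCC TAT GAG TTG TGC TTA GAT GGC CGT AGG — no ATG→stop ORF.
Frame 3: CCT ATG AGT TGT GCT TAG ATG GCC GTA — ATG at 6, stop TAG at 18 → 15 nt.
Longest ORF is 15 nt in frame 3 (positions 6–20).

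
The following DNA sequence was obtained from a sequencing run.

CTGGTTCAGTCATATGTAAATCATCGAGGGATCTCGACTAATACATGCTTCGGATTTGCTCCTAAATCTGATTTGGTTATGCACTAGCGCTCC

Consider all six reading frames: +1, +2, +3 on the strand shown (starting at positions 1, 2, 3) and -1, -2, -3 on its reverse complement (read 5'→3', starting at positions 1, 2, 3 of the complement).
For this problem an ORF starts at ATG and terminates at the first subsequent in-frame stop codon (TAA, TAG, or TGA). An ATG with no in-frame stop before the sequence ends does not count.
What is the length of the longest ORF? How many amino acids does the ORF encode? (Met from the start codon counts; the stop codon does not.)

Reverse complement (5'→3'): GGAGCGCTAGTGCATAACCAAATCAGATTTAGGAGCAAATCCGAAGCATGTATTAGTCGAGATCCCTCGATGATTTACATATGACTGAACCAG
Frame +1: CTG GTT CAG TCA TAT GTA AAT CAT CGA GGG ATC TCG ACT AAT ACA TGC TTC GGA TTT GCT CCT AAA TCT GAT TTG GTT ATG CAC TAG CGC TCC — ATG at 79, stop TAG at 85 → 9 nt.
Frame +2: TGG TTC AGT CAT ATG TAA ATC ATC GAG GGA TCT CGA CTA ATA CAT GCT TCG GAT TTG CTC CTA AAT CTG ATT TGG TTA TGC ACT AGC GCT — ATG at 14, stop TAA at 17 → 6 nt.
Frame +3: GGT TCA GTC ATA TGT AAA TCA TCG AGG GAT CTC GAC TAA TAC ATG CTT CGG ATT TGC TCC TAA ATC TGA TTT GGT TAT GCA CTA GCG CTC — ATG at 45, stop TAA at 63 → 21 nt.
Frame -1: GGA GCG CTA GTG CAT AAC CAA ATC AGA TTT AGG AGC AAA TCC GAA GCA TGT ATT AGT CGA GAT CCC TCG ATG ATT TAC ATA TGA CTG AAC CAG — ATG at 70, stop TGA at 82 → 15 nt.
Frame -2: GAG CGC TAG TGC ATA ACC AAA TCA GAT TTA GGA GCA AAT CCG AAG CAT GTA TTA GTC GAG ATC CCT CGA TGA TTT ACA TAT GAC TGA ACC — no ATG→stop ORF.
Frame -3: AGC GCT AGT GCA TAA CCA AAT CAG ATT TAG GAG CAA ATC CGA AGC ATG TAT TAG TCG AGA TCC CTC GAT GAT TTA CAT ATG ACT GAA CCA — ATG at 48, stop TAG at 54 → 9 nt.
Longest: frame +3, positions 45–65, 21 nt = 7 codons = 6 aa. → 6 amino acids.

6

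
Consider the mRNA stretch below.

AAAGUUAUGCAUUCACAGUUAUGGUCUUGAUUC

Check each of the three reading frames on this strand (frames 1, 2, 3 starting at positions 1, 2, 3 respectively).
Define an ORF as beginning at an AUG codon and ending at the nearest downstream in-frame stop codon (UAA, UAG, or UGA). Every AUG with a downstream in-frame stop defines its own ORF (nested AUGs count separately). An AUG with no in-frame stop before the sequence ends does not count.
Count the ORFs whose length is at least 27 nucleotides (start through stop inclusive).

0

Frame 1: AAA GUU AUG CAU UCA CAG UUA UGG UCU UGA UUC — AUG at 7, stop UGA at 28 → 24 nt.
Frame 2: AAG UUA UGC AUU CAC AGU UAU GGU CUU GAU — no AUG→stop ORF.
Frame 3: AGU UAU GCA UUC ACA GUU AUG GUC UUG AUU — no AUG→stop ORF.
No ORF reaches 27 nucleotides. Count = 0.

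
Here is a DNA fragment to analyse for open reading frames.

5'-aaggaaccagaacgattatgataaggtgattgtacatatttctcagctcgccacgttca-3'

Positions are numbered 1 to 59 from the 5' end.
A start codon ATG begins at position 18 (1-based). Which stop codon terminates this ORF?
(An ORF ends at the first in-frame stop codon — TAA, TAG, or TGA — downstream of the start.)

TGA

Codons from position 18: ATG (18–20), ATA (21–23), AGG (24–26), TGA (27–29).
The first in-frame stop codon is TGA.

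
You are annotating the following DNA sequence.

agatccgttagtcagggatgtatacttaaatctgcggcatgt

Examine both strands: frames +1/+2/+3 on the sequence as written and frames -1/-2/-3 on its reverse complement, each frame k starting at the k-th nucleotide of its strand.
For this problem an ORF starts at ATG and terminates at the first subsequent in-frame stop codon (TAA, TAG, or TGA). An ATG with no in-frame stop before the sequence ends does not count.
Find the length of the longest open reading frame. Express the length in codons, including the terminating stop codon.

5

Reverse complement (5'→3'): ACATGCCGCAGATTTAAGTATACATCCCTGACTAACGGATCT
Frame +1: AGA TCC GTT AGT CAG GGA TGT ATA CTT AAA TCT GCG GCA TGT — no ATG→stop ORF.
Frame +2: GAT CCG TTA GTC AGG GAT GTA TAC TTA AAT CTG CGG CAT — no ATG→stop ORF.
Frame +3: ATC CGT TAG TCA GGG ATG TAT ACT TAA ATC TGC GGC ATG — ATG at 18, stop TAA at 27 → 12 nt.
Frame -1: ACA TGC CGC AGA TTT AAG TAT ACA TCC CTG ACT AAC GGA TCT — no ATG→stop ORF.
Frame -2: CAT GCC GCA GAT TTA AGT ATA CAT CCC TGA CTA ACG GAT — no ATG→stop ORF.
Frame -3: ATG CCG CAG ATT TAA GTA TAC ATC CCT GAC TAA CGG ATC — ATG at 3, stop TAA at 15 → 15 nt.
Longest: frame -3, positions 3–17, 15 nt = 5 codons = 4 aa. → 5 codons.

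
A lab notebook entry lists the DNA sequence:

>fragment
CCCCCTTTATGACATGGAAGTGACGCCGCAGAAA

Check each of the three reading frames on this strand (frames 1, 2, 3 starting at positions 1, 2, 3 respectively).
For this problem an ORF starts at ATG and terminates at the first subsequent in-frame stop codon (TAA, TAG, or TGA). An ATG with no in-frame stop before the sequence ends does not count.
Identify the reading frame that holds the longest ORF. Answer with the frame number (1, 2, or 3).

3

Frame 1: CCC CCT TTA TGA CAT GGA AGT GAC GCC GCA GAA — no ATG→stop ORF.
Frame 2: CCC CTT TAT GAC ATG GAA GTG ACG CCG CAG AAA — no ATG→stop ORF.
Frame 3: CCC TTT ATG ACA TGG AAG TGA CGC CGC AGA — ATG at 9, stop TGA at 21 → 15 nt.
Longest ORF is 15 nt in frame 3 (positions 9–23).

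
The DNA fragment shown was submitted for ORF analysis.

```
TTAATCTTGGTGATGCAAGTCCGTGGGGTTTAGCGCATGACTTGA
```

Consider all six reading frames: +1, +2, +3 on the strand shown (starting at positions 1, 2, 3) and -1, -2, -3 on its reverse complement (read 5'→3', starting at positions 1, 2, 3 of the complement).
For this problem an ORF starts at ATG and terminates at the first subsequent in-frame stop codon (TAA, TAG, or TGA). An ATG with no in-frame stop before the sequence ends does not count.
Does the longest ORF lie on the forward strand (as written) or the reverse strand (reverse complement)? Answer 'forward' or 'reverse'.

forward

Reverse complement (5'→3'): TCAAGTCATGCGCTAAACCCCACGGACTTGCATCACCAAGATTAA
Frame +1: TTA ATC TTG GTG ATG CAA GTC CGT GGG GTT TAG CGC ATG ACT TGA — ATG at 13, stop TAG at 31 → 21 nt; ATG at 37, stop TGA at 43 → 9 nt.
Frame +2: TAA TCT TGG TGA TGC AAG TCC GTG GGG TTT AGC GCA TGA CTT — no ATG→stop ORF.
Frame +3: AAT CTT GGT GAT GCA AGT CCG TGG GGT TTA GCG CAT GAC TTG — no ATG→stop ORF.
Frame -1: TCA AGT CAT GCG CTA AAC CCC ACG GAC TTG CAT CAC CAA GAT TAA — no ATG→stop ORF.
Frame -2: CAA GTC ATG CGC TAA ACC CCA CGG ACT TGC ATC ACC AAG ATT — ATG at 8, stop TAA at 14 → 9 nt.
Frame -3: AAG TCA TGC GCT AAA CCC CAC GGA CTT GCA TCA CCA AGA TTA — no ATG→stop ORF.
Forward-strand max 21 nt; reverse-strand max 9 nt. The forward strand has the longer ORF.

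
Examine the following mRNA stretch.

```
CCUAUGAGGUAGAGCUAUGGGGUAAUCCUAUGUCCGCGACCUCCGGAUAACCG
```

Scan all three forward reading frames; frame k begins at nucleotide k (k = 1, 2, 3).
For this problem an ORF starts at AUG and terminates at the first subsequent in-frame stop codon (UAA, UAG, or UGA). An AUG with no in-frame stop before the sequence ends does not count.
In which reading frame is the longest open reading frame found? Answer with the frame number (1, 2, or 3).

Frame 1: CCU AUG AGG UAG AGC UAU GGG GUA AUC CUA UGU CCG CGA CCU CCG GAU AAC — AUG at 4, stop UAG at 10 → 9 nt.
Frame 2: CUA UGA GGU AGA GCU AUG GGG UAA UCC UAU GUC CGC GAC CUC CGG AUA ACC — AUG at 17, stop UAA at 23 → 9 nt.
Frame 3: UAU GAG GUA GAG CUA UGG GGU AAU CCU AUG UCC GCG ACC UCC GGA UAA CCG — AUG at 30, stop UAA at 48 → 21 nt.
Longest ORF is 21 nt in frame 3 (positions 30–50).

3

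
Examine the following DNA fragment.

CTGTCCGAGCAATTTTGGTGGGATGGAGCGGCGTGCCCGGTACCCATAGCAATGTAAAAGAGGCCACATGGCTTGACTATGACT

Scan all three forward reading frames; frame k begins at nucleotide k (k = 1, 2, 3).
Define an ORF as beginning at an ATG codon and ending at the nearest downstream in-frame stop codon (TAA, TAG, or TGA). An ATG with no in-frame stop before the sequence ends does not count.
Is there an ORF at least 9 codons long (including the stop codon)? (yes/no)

yes

Frame 1: CTG TCC GAG CAA TTT TGG TGG GAT GGA GCG GCG TGC CCG GTA CCC ATA GCA ATG TAA AAG AGG CCA CAT GGC TTG ACT ATG ACT — ATG at 52, stop TAA at 55 → 6 nt.
Frame 2: TGT CCG AGC AAT TTT GGT GGG ATG GAG CGG CGT GCC CGG TAC CCA TAG CAA TGT AAA AGA GGC CAC ATG GCT TGA CTA TGA — ATG at 23, stop TAG at 47 → 27 nt; ATG at 68, stop TGA at 74 → 9 nt.
Frame 3: GTC CGA GCA ATT TTG GTG GGA TGG AGC GGC GTG CCC GGT ACC CAT AGC AAT GTA AAA GAG GCC ACA TGG CTT GAC TAT GAC — no ATG→stop ORF.
Frame 2 has an ORF of 9 codons (positions 23–49) ≥ 9, so yes.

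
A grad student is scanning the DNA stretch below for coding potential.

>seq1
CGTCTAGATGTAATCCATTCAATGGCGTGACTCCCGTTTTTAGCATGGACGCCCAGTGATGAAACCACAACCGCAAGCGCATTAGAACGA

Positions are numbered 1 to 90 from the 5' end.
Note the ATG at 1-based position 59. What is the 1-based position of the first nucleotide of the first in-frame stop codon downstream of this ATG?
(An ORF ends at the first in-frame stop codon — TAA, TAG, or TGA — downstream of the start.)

83

Codons from position 59: ATG (59–61), AAA (62–64), CCA (65–67), CAA (68–70), CCG (71–73), CAA (74–76), GCG (77–79), CAT (80–82), TAG (83–85).
TAG is a stop codon; it begins at position 83.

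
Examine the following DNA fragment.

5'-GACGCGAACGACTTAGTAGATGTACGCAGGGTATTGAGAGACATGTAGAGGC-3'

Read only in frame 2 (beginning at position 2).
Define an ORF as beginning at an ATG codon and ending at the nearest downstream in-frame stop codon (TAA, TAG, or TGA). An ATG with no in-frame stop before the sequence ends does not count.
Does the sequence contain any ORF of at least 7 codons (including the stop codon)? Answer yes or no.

no

Frame 2: ACG CGA ACG ACT TAG TAG ATG TAC GCA GGG TAT TGA GAG ACA TGT AGA GGC — ATG at 20, stop TGA at 35 → 18 nt.
Largest ORF found is 6 codons < 7, so no.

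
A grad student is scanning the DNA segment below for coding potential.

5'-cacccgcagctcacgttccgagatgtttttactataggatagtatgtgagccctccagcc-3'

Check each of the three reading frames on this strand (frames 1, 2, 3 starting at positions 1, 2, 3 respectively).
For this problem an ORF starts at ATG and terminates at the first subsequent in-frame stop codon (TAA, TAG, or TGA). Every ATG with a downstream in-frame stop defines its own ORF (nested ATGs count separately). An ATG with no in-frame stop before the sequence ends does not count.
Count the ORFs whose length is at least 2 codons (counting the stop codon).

2

Frame 1: CAC CCG CAG CTC ACG TTC CGA GAT GTT TTT ACT ATA GGA TAG TAT GTG AGC CCT CCA GCC — no ATG→stop ORF.
Frame 2: ACC CGC AGC TCA CGT TCC GAG ATG TTT TTA CTA TAG GAT AGT ATG TGA GCC CTC CAG — ATG at 23, stop TAG at 35 → 15 nt; ATG at 44, stop TGA at 47 → 6 nt.
Frame 3: CCC GCA GCT CAC GTT CCG AGA TGT TTT TAC TAT AGG ATA GTA TGT GAG CCC TCC AGC — no ATG→stop ORF.
ORFs ≥ 2 codons: frame 2 23–37 (5 codons), frame 2 44–49 (2 codons). Count = 2.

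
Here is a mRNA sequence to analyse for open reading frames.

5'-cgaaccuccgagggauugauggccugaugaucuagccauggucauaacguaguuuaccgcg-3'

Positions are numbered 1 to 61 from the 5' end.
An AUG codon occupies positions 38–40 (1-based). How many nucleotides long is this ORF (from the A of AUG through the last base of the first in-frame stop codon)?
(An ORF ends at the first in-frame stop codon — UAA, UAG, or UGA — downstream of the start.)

15

Codons from position 38: AUG (38–40), GUC (41–43), AUA (44–46), ACG (47–49), UAG (50–52).
UAG is the first in-frame stop; ORF spans 38–52, 15 nucleotides.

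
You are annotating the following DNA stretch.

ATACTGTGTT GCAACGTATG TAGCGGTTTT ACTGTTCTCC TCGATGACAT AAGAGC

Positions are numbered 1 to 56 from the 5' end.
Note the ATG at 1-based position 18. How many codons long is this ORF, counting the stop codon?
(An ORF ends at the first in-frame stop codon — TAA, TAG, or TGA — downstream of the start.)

2

Codons from position 18: ATG (18–20), TAG (21–23).
TAG is the first in-frame stop; that's 2 codons including the stop.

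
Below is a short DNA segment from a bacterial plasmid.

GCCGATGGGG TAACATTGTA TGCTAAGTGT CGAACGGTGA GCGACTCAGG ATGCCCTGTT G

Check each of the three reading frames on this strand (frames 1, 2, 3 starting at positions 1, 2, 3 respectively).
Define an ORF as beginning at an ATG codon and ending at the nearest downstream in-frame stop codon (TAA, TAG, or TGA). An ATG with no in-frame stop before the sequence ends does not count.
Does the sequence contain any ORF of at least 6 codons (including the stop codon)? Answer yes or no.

yes

Frame 1: GCC GAT GGG GTA ACA TTG TAT GCT AAG TGT CGA ACG GTG AGC GAC TCA GGA TGC CCT GTT — no ATG→stop ORF.
Frame 2: CCG ATG GGG TAA CAT TGT ATG CTA AGT GTC GAA CGG TGA GCG ACT CAG GAT GCC CTG TTG — ATG at 5, stop TAA at 11 → 9 nt; ATG at 20, stop TGA at 38 → 21 nt.
Frame 3: CGA TGG GGT AAC ATT GTA TGC TAA GTG TCG AAC GGT GAG CGA CTC AGG ATG CCC TGT — no ATG→stop ORF.
Frame 2 has an ORF of 7 codons (positions 20–40) ≥ 6, so yes.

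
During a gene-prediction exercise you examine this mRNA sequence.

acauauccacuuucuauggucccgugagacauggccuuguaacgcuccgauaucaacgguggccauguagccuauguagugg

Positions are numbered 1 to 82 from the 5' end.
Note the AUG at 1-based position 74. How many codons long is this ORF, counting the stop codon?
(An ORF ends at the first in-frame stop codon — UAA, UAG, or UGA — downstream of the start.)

2

Codons from position 74: AUG (74–76), UAG (77–79).
UAG is the first in-frame stop; that's 2 codons including the stop.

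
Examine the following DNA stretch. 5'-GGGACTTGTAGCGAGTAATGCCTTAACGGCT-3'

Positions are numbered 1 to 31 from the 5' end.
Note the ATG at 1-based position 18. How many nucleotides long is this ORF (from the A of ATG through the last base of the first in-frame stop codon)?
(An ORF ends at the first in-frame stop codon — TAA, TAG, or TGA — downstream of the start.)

Codons from position 18: ATG (18–20), CCT (21–23), TAA (24–26).
TAA is the first in-frame stop; ORF spans 18–26, 9 nucleotides.

9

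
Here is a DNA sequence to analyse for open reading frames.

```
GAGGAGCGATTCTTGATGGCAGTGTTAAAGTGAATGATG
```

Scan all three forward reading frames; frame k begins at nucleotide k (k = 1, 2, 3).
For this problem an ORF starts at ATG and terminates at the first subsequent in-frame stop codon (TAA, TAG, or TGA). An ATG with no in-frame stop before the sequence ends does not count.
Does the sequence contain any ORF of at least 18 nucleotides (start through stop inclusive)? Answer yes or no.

Frame 1: GAG GAG CGA TTC TTG ATG GCA GTG TTA AAG TGA ATG ATG — ATG at 16, stop TGA at 31 → 18 nt.
Frame 2: AGG AGC GAT TCT TGA TGG CAG TGT TAA AGT GAA TGA — no ATG→stop ORF.
Frame 3: GGA GCG ATT CTT GAT GGC AGT GTT AAA GTG AAT GAT — no ATG→stop ORF.
Frame 1 has an ORF of 18 nucleotides (positions 16–33) ≥ 18, so yes.

yes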